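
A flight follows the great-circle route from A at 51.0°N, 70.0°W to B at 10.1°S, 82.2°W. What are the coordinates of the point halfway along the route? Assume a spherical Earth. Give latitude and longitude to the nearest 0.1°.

Convert each endpoint to a unit vector on the sphere (x = cos φ cos λ, y = cos φ sin λ, z = sin φ).
The central angle between the endpoints is δ = arccos(p₁·p₂) ≈ 1.082 rad (62.0°).
Interpolate at f = 1/2 with slerp weights a = sin((1−f)δ)/sin δ ≈ 0.583, b = sin(fδ)/sin δ ≈ 0.583.
p = a·p₁ + b·p₂ ≈ (0.204, -0.914, 0.351); φ = arcsin(p_z) ≈ 20.55°, λ = atan2(p_y, p_x) ≈ -77.45°.

≈ 20.6°N, 77.4°W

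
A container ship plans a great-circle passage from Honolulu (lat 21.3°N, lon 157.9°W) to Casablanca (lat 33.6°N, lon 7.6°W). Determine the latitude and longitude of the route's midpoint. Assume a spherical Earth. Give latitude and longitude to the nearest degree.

From cos δ = sin φ₁ sin φ₂ + cos φ₁ cos φ₂ cos Δλ, the central angle is δ ≈ 2.064 rad (118.2°).
Interpolate at f = 1/2 with slerp weights a = sin((1−f)δ)/sin δ ≈ 0.974, b = sin(fδ)/sin δ ≈ 0.974.
p = a·p₁ + b·p₂ ≈ (-0.037, -0.449, 0.893); φ = arcsin(p_z) ≈ 63.24°, λ = atan2(p_y, p_x) ≈ -94.67°.

≈ lat 63°N, lon 95°W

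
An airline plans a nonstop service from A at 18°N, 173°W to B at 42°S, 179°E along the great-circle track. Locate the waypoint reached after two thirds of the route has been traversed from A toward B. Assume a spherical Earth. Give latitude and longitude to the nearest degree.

≈ 22°S, 178°W

The haversine formula gives a central angle δ ≈ 1.055 rad (60.5°) between the endpoints.
Interpolate at f = 2/3 with slerp weights a = sin((1−f)δ)/sin δ ≈ 0.396, b = sin(fδ)/sin δ ≈ 0.744.
p = a·p₁ + b·p₂ ≈ (-0.926, -0.036, -0.375); φ = arcsin(p_z) ≈ -22.03°, λ = atan2(p_y, p_x) ≈ -177.76°.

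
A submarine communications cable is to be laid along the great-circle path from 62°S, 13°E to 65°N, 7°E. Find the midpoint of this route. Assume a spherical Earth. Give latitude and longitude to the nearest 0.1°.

From cos δ = sin φ₁ sin φ₂ + cos φ₁ cos φ₂ cos Δλ, the central angle is δ ≈ 2.218 rad (127.1°).
Interpolate at f = 1/2 with slerp weights a = sin((1−f)δ)/sin δ ≈ 1.122, b = sin(fδ)/sin δ ≈ 1.122.
p = a·p₁ + b·p₂ ≈ (0.984, 0.176, 0.026); φ = arcsin(p_z) ≈ 1.50°, λ = atan2(p_y, p_x) ≈ 10.16°.

≈ 1.5°N, 10.2°E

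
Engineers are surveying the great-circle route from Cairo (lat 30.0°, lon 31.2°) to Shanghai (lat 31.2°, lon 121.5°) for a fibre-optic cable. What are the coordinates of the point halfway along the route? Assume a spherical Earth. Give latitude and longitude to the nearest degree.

From cos δ = sin φ₁ sin φ₂ + cos φ₁ cos φ₂ cos Δλ, the central angle is δ ≈ 1.313 rad (75.2°).
Interpolate at f = 1/2 with slerp weights a = sin((1−f)δ)/sin δ ≈ 0.631, b = sin(fδ)/sin δ ≈ 0.631.
p = a·p₁ + b·p₂ ≈ (0.185, 0.743, 0.643); φ = arcsin(p_z) ≈ 39.98°, λ = atan2(p_y, p_x) ≈ 75.99°.

≈ lat 40°, lon 76°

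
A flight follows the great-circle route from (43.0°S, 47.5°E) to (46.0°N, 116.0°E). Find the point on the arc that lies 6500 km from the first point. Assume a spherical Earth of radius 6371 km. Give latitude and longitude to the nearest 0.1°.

≈ (5.8°N, 83.0°E)

Convert each endpoint to a unit vector on the sphere (x = cos φ cos λ, y = cos φ sin λ, z = sin φ).
The central angle between the endpoints is δ = arccos(p₁·p₂) ≈ 1.880 rad (107.7°). The total great-circle distance is δ·R ≈ 1.880 × 6371 ≈ 11978 km, so the target fraction is f = 6500/11978 ≈ 0.543.
Interpolate at f ≈ 0.543 with slerp weights a = sin((1−f)δ)/sin δ ≈ 0.795, b = sin(fδ)/sin δ ≈ 0.895.
p = a·p₁ + b·p₂ ≈ (0.121, 0.988, 0.101); φ = arcsin(p_z) ≈ 5.80°, λ = atan2(p_y, p_x) ≈ 83.04°.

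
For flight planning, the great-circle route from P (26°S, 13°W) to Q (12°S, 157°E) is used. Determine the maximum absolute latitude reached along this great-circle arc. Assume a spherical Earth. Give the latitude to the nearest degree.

The great circle lies in the plane with unit normal n̂ = (p₁ × p₂)/|p₁ × p₂|.
Here n̂_z ≈ +0.241; the vertex latitude is φ_max = arccos|n̂_z| ≈ 76.0°.
Check via Clairaut: cos φ_max = |cos φ₁| · sin C = cos(26.0°)·sin(164.4°) ≈ 0.241, again giving ≈ 76.0°.

≈ 76°S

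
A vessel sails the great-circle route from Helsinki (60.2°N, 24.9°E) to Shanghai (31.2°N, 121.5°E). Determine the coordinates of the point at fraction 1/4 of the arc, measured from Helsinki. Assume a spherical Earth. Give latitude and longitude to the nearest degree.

Convert each endpoint to a unit vector on the sphere (x = cos φ cos λ, y = cos φ sin λ, z = sin φ).
The central angle between the endpoints is δ = arccos(p₁·p₂) ≈ 1.159 rad (66.4°).
Interpolate at f = 1/4 with slerp weights a = sin((1−f)δ)/sin δ ≈ 0.833, b = sin(fδ)/sin δ ≈ 0.312.
p = a·p₁ + b·p₂ ≈ (0.236, 0.402, 0.885); φ = arcsin(p_z) ≈ 62.22°, λ = atan2(p_y, p_x) ≈ 59.53°.

≈ (62°N, 60°E)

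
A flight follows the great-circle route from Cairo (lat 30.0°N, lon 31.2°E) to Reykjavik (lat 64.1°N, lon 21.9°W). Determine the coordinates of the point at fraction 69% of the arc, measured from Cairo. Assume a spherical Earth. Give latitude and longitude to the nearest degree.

≈ lat 56°N, lon 4°E

Write both endpoints as unit vectors p₁, p₂ with components (cos φ cos λ, cos φ sin λ, sin φ).
The central angle between the endpoints is δ = arccos(p₁·p₂) ≈ 0.827 rad (47.4°).
Interpolate at f = 0.69 with slerp weights a = sin((1−f)δ)/sin δ ≈ 0.345, b = sin(fδ)/sin δ ≈ 0.734.
p = a·p₁ + b·p₂ ≈ (0.553, 0.035, 0.833); φ = arcsin(p_z) ≈ 56.37°, λ = atan2(p_y, p_x) ≈ 3.62°.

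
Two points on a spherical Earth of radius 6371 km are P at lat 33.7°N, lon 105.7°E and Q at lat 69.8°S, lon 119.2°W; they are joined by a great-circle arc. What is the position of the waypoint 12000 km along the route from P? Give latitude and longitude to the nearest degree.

≈ lat 66°S, lon 160°E

From cos δ = sin φ₁ sin φ₂ + cos φ₁ cos φ₂ cos Δλ, the central angle is δ ≈ 2.381 rad (136.4°). The total great-circle distance is δ·R ≈ 2.381 × 6371 ≈ 15167 km, so the target fraction is f = 12000/15167 ≈ 0.791.
Interpolate at f ≈ 0.791 with slerp weights a = sin((1−f)δ)/sin δ ≈ 0.692, b = sin(fδ)/sin δ ≈ 1.380.
p = a·p₁ + b·p₂ ≈ (-0.388, 0.138, -0.911); φ = arcsin(p_z) ≈ -65.67°, λ = atan2(p_y, p_x) ≈ 160.43°.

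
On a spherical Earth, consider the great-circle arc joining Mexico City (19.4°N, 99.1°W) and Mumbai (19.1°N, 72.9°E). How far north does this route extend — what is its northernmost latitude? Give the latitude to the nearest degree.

≈ 79°N

The great circle lies in the plane with unit normal n̂ = (p₁ × p₂)/|p₁ × p₂|.
Here n̂_z ≈ +0.196; the vertex latitude is φ_max = arccos|n̂_z| ≈ 78.7°.
Check via Clairaut: cos φ_max = |cos φ₁| · sin C = cos(19.4°)·sin(12.0°) ≈ 0.196, again giving ≈ 78.7°.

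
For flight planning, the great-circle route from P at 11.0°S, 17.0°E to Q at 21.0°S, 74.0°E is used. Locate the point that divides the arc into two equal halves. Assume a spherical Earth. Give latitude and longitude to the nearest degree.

≈ 18°S, 45°E

From cos δ = sin φ₁ sin φ₂ + cos φ₁ cos φ₂ cos Δλ, the central angle is δ ≈ 0.967 rad (55.4°).
Interpolate at f = 1/2 with slerp weights a = sin((1−f)δ)/sin δ ≈ 0.565, b = sin(fδ)/sin δ ≈ 0.565.
p = a·p₁ + b·p₂ ≈ (0.676, 0.669, -0.310); φ = arcsin(p_z) ≈ -18.07°, λ = atan2(p_y, p_x) ≈ 44.72°.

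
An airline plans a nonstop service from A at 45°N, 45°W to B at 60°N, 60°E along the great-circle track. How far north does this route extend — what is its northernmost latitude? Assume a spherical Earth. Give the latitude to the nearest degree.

The great circle lies in the plane with unit normal n̂ = (p₁ × p₂)/|p₁ × p₂|.
Here n̂_z ≈ +0.400; the vertex latitude is φ_max = arccos|n̂_z| ≈ 66.4°.

≈ 66°N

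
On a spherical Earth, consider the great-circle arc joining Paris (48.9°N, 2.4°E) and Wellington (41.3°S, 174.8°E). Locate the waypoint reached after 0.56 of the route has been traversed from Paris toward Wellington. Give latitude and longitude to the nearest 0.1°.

From cos δ = sin φ₁ sin φ₂ + cos φ₁ cos φ₂ cos Δλ, the central angle is δ ≈ 2.979 rad (170.7°).
Interpolate at f = 0.56 with slerp weights a = sin((1−f)δ)/sin δ ≈ 5.985, b = sin(fδ)/sin δ ≈ 6.163.
p = a·p₁ + b·p₂ ≈ (-0.680, 0.584, 0.442); φ = arcsin(p_z) ≈ 26.25°, λ = atan2(p_y, p_x) ≈ 139.34°.

≈ 26.2°N, 139.3°E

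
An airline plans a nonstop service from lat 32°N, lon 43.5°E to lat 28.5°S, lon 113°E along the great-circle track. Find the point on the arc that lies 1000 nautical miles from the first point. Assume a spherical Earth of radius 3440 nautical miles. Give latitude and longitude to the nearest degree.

≈ lat 22°N, lon 58°E

Write both endpoints as unit vectors p₁, p₂ with components (cos φ cos λ, cos φ sin λ, sin φ).
The central angle between the endpoints is δ = arccos(p₁·p₂) ≈ 1.563 rad (89.5°). The total great-circle distance is δ·R ≈ 1.563 × 3440 ≈ 5376 nmi, so the target fraction is f = 1000/5376 ≈ 0.186.
Interpolate at f ≈ 0.186 with slerp weights a = sin((1−f)δ)/sin δ ≈ 0.956, b = sin(fδ)/sin δ ≈ 0.287.
p = a·p₁ + b·p₂ ≈ (0.489, 0.790, 0.370); φ = arcsin(p_z) ≈ 21.70°, λ = atan2(p_y, p_x) ≈ 58.21°.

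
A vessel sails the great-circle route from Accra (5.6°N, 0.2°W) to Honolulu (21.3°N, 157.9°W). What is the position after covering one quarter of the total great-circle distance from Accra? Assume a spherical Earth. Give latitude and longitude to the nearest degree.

≈ 33°N, 26°W

Write both endpoints as unit vectors p₁, p₂ with components (cos φ cos λ, cos φ sin λ, sin φ).
The central angle between the endpoints is δ = arccos(p₁·p₂) ≈ 2.536 rad (145.3°).
Interpolate at f = 1/4 with slerp weights a = sin((1−f)δ)/sin δ ≈ 1.662, b = sin(fδ)/sin δ ≈ 1.042.
p = a·p₁ + b·p₂ ≈ (0.755, -0.371, 0.541); φ = arcsin(p_z) ≈ 32.72°, λ = atan2(p_y, p_x) ≈ -26.16°.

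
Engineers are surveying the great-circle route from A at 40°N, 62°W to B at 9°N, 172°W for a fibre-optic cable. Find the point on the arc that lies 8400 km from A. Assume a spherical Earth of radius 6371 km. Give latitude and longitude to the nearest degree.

The haversine formula gives a central angle δ ≈ 1.730 rad (99.1°) between the endpoints. The total great-circle distance is δ·R ≈ 1.730 × 6371 ≈ 11020 km, so the target fraction is f = 8400/11020 ≈ 0.762.
Interpolate at f ≈ 0.762 with slerp weights a = sin((1−f)δ)/sin δ ≈ 0.405, b = sin(fδ)/sin δ ≈ 0.981.
p = a·p₁ + b·p₂ ≈ (-0.814, -0.409, 0.414); φ = arcsin(p_z) ≈ 24.43°, λ = atan2(p_y, p_x) ≈ -153.33°.

≈ 24°N, 153°W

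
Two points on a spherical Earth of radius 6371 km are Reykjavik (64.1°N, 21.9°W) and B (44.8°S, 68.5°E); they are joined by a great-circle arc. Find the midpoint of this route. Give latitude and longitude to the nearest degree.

≈ (13°N, 37°E)

Write both endpoints as unit vectors p₁, p₂ with components (cos φ cos λ, cos φ sin λ, sin φ).
The central angle between the endpoints is δ = arccos(p₁·p₂) ≈ 2.260 rad (129.5°).
Interpolate at f = 1/2 with slerp weights a = sin((1−f)δ)/sin δ ≈ 1.172, b = sin(fδ)/sin δ ≈ 1.172.
p = a·p₁ + b·p₂ ≈ (0.780, 0.583, 0.228); φ = arcsin(p_z) ≈ 13.21°, λ = atan2(p_y, p_x) ≈ 36.77°.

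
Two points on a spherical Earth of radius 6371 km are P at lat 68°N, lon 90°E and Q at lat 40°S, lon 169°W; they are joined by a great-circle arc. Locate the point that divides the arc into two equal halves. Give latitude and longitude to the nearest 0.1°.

≈ lat 19.9°N, lon 163.1°E

From cos δ = sin φ₁ sin φ₂ + cos φ₁ cos φ₂ cos Δλ, the central angle is δ ≈ 2.279 rad (130.6°).
Interpolate at f = 1/2 with slerp weights a = sin((1−f)δ)/sin δ ≈ 1.196, b = sin(fδ)/sin δ ≈ 1.196.
p = a·p₁ + b·p₂ ≈ (-0.900, 0.273, 0.340); φ = arcsin(p_z) ≈ 19.89°, λ = atan2(p_y, p_x) ≈ 163.10°.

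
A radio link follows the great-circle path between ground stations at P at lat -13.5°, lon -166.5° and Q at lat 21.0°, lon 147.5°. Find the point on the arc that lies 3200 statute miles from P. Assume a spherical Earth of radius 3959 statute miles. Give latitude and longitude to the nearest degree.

From cos δ = sin φ₁ sin φ₂ + cos φ₁ cos φ₂ cos Δλ, the central angle is δ ≈ 0.992 rad (56.8°). The total great-circle distance is δ·R ≈ 0.992 × 3959 ≈ 3928 mi, so the target fraction is f = 3200/3928 ≈ 0.815.
Interpolate at f ≈ 0.815 with slerp weights a = sin((1−f)δ)/sin δ ≈ 0.218, b = sin(fδ)/sin δ ≈ 0.864.
p = a·p₁ + b·p₂ ≈ (-0.887, 0.384, 0.259); φ = arcsin(p_z) ≈ 14.99°, λ = atan2(p_y, p_x) ≈ 156.60°.

≈ lat 15°, lon 157°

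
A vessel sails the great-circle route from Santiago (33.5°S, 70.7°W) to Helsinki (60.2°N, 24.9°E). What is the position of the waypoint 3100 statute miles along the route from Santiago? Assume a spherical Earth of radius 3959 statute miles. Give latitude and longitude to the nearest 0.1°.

≈ (5.1°N, 46.5°W)

Write both endpoints as unit vectors p₁, p₂ with components (cos φ cos λ, cos φ sin λ, sin φ).
The central angle between the endpoints is δ = arccos(p₁·p₂) ≈ 2.117 rad (121.3°). The total great-circle distance is δ·R ≈ 2.117 × 3959 ≈ 8381 mi, so the target fraction is f = 3100/8381 ≈ 0.370.
Interpolate at f ≈ 0.370 with slerp weights a = sin((1−f)δ)/sin δ ≈ 1.138, b = sin(fδ)/sin δ ≈ 0.826.
p = a·p₁ + b·p₂ ≈ (0.686, -0.723, 0.088); φ = arcsin(p_z) ≈ 5.08°, λ = atan2(p_y, p_x) ≈ -46.50°.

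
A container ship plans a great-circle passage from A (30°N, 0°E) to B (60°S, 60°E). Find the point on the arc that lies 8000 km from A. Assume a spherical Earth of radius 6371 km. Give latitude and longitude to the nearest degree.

≈ (36°S, 31°E)

The haversine formula gives a central angle δ ≈ 1.789 rad (102.5°) between the endpoints. The total great-circle distance is δ·R ≈ 1.789 × 6371 ≈ 11398 km, so the target fraction is f = 8000/11398 ≈ 0.702.
Interpolate at f ≈ 0.702 with slerp weights a = sin((1−f)δ)/sin δ ≈ 0.521, b = sin(fδ)/sin δ ≈ 0.974.
p = a·p₁ + b·p₂ ≈ (0.694, 0.422, -0.583); φ = arcsin(p_z) ≈ -35.66°, λ = atan2(p_y, p_x) ≈ 31.27°.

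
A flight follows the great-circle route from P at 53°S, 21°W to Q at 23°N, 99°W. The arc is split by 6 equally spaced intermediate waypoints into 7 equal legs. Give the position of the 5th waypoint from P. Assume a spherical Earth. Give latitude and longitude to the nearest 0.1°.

Write both endpoints as unit vectors p₁, p₂ with components (cos φ cos λ, cos φ sin λ, sin φ).
The central angle between the endpoints is δ = arccos(p₁·p₂) ≈ 1.769 rad (101.4°).
Interpolate at f = 5/7 with slerp weights a = sin((1−f)δ)/sin δ ≈ 0.494, b = sin(fδ)/sin δ ≈ 0.972.
p = a·p₁ + b·p₂ ≈ (0.137, -0.990, -0.015); φ = arcsin(p_z) ≈ -0.83°, λ = atan2(p_y, p_x) ≈ -82.10°.

≈ 0.8°S, 82.1°W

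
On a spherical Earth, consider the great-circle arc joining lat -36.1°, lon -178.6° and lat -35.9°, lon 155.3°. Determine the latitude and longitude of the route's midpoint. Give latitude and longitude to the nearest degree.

≈ lat -37°, lon 168°

The haversine formula gives a central angle δ ≈ 0.367 rad (21.1°) between the endpoints.
Interpolate at f = 1/2 with slerp weights a = sin((1−f)δ)/sin δ ≈ 0.509, b = sin(fδ)/sin δ ≈ 0.509.
p = a·p₁ + b·p₂ ≈ (-0.785, 0.162, -0.598); φ = arcsin(p_z) ≈ -36.72°, λ = atan2(p_y, p_x) ≈ 168.33°.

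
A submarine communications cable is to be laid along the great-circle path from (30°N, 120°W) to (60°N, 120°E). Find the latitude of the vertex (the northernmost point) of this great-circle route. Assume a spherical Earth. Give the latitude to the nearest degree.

The great circle lies in the plane with unit normal n̂ = (p₁ × p₂)/|p₁ × p₂|.
Here n̂_z ≈ -0.384; the vertex latitude is φ_max = arccos|n̂_z| ≈ 67.4°.
Check via Clairaut: cos φ_max = |cos φ₁| · sin C = cos(30.0°)·sin(26.3°) ≈ 0.384, again giving ≈ 67.4°.

≈ 67°N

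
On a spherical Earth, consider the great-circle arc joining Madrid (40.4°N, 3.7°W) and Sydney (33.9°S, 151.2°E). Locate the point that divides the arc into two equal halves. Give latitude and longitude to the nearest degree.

Write both endpoints as unit vectors p₁, p₂ with components (cos φ cos λ, cos φ sin λ, sin φ).
The central angle between the endpoints is δ = arccos(p₁·p₂) ≈ 2.776 rad (159.0°).
Interpolate at f = 1/2 with slerp weights a = sin((1−f)δ)/sin δ ≈ 2.750, b = sin(fδ)/sin δ ≈ 2.750.
p = a·p₁ + b·p₂ ≈ (0.090, 0.964, 0.249); φ = arcsin(p_z) ≈ 14.39°, λ = atan2(p_y, p_x) ≈ 84.69°.

≈ (14°N, 85°E)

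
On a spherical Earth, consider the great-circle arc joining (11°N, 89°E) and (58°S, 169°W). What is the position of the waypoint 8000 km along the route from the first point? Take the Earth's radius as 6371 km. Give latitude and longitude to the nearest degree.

From cos δ = sin φ₁ sin φ₂ + cos φ₁ cos φ₂ cos Δλ, the central angle is δ ≈ 1.844 rad (105.7°). The total great-circle distance is δ·R ≈ 1.844 × 6371 ≈ 11749 km, so the target fraction is f = 8000/11749 ≈ 0.681.
Interpolate at f ≈ 0.681 with slerp weights a = sin((1−f)δ)/sin δ ≈ 0.576, b = sin(fδ)/sin δ ≈ 0.987.
p = a·p₁ + b·p₂ ≈ (-0.504, 0.466, -0.727); φ = arcsin(p_z) ≈ -46.67°, λ = atan2(p_y, p_x) ≈ 137.23°.

≈ (47°S, 137°E)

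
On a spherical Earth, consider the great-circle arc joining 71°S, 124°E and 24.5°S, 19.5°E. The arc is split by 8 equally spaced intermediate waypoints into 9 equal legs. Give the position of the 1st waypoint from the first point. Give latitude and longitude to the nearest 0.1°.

≈ 72.4°S, 98.9°E

Convert each endpoint to a unit vector on the sphere (x = cos φ cos λ, y = cos φ sin λ, z = sin φ).
The central angle between the endpoints is δ = arccos(p₁·p₂) ≈ 1.247 rad (71.5°).
Interpolate at f = 1/9 with slerp weights a = sin((1−f)δ)/sin δ ≈ 0.944, b = sin(fδ)/sin δ ≈ 0.146.
p = a·p₁ + b·p₂ ≈ (-0.047, 0.299, -0.953); φ = arcsin(p_z) ≈ -72.38°, λ = atan2(p_y, p_x) ≈ 98.91°.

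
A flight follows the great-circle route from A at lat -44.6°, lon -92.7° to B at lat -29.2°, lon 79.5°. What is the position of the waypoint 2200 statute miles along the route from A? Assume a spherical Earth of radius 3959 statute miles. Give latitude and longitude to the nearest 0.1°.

≈ lat -75.8°, lon -77.4°

From cos δ = sin φ₁ sin φ₂ + cos φ₁ cos φ₂ cos Δλ, the central angle is δ ≈ 1.848 rad (105.9°). The total great-circle distance is δ·R ≈ 1.848 × 3959 ≈ 7314 mi, so the target fraction is f = 2200/7314 ≈ 0.301.
Interpolate at f ≈ 0.301 with slerp weights a = sin((1−f)δ)/sin δ ≈ 0.999, b = sin(fδ)/sin δ ≈ 0.548.
p = a·p₁ + b·p₂ ≈ (0.054, -0.240, -0.969); φ = arcsin(p_z) ≈ -75.76°, λ = atan2(p_y, p_x) ≈ -77.39°.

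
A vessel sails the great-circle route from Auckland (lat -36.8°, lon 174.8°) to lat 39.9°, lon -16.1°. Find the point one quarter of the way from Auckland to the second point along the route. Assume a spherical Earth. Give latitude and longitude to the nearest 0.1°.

From cos δ = sin φ₁ sin φ₂ + cos φ₁ cos φ₂ cos Δλ, the central angle is δ ≈ 2.983 rad (170.9°).
Interpolate at f = 1/4 with slerp weights a = sin((1−f)δ)/sin δ ≈ 4.978, b = sin(fδ)/sin δ ≈ 4.297.
p = a·p₁ + b·p₂ ≈ (-0.802, -0.553, -0.225); φ = arcsin(p_z) ≈ -13.03°, λ = atan2(p_y, p_x) ≈ -145.42°.

≈ lat -13.0°, lon -145.4°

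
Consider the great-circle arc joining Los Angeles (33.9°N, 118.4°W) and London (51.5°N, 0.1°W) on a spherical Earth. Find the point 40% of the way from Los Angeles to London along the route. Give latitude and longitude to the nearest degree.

≈ 57°N, 86°W

Write both endpoints as unit vectors p₁, p₂ with components (cos φ cos λ, cos φ sin λ, sin φ).
The central angle between the endpoints is δ = arccos(p₁·p₂) ≈ 1.378 rad (79.0°).
Interpolate at f = 0.40 with slerp weights a = sin((1−f)δ)/sin δ ≈ 0.750, b = sin(fδ)/sin δ ≈ 0.534.
p = a·p₁ + b·p₂ ≈ (0.036, -0.548, 0.836); φ = arcsin(p_z) ≈ 56.69°, λ = atan2(p_y, p_x) ≈ -86.22°.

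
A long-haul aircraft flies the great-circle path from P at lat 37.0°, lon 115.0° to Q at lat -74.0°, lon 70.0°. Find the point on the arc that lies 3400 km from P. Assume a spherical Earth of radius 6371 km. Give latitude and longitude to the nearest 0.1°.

≈ lat 7.0°, lon 108.7°

Write both endpoints as unit vectors p₁, p₂ with components (cos φ cos λ, cos φ sin λ, sin φ).
The central angle between the endpoints is δ = arccos(p₁·p₂) ≈ 2.007 rad (115.0°). The total great-circle distance is δ·R ≈ 2.007 × 6371 ≈ 12789 km, so the target fraction is f = 3400/12789 ≈ 0.266.
Interpolate at f ≈ 0.266 with slerp weights a = sin((1−f)δ)/sin δ ≈ 1.098, b = sin(fδ)/sin δ ≈ 0.561.
p = a·p₁ + b·p₂ ≈ (-0.318, 0.940, 0.121); φ = arcsin(p_z) ≈ 6.97°, λ = atan2(p_y, p_x) ≈ 108.67°.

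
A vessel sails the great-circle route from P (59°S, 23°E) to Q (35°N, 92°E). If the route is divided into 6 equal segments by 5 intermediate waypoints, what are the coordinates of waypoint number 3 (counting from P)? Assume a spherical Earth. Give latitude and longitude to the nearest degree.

≈ (14°S, 66°E)

Convert each endpoint to a unit vector on the sphere (x = cos φ cos λ, y = cos φ sin λ, z = sin φ).
The central angle between the endpoints is δ = arccos(p₁·p₂) ≈ 1.918 rad (109.9°).
Interpolate at f = 3/6 with slerp weights a = sin((1−f)δ)/sin δ ≈ 0.871, b = sin(fδ)/sin δ ≈ 0.871.
p = a·p₁ + b·p₂ ≈ (0.388, 0.888, -0.247); φ = arcsin(p_z) ≈ -14.30°, λ = atan2(p_y, p_x) ≈ 66.40°.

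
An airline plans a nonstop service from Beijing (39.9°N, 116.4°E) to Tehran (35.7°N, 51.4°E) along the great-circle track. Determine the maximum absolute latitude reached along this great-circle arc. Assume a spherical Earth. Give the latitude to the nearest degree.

The great circle lies in the plane with unit normal n̂ = (p₁ × p₂)/|p₁ × p₂|.
Here n̂_z ≈ -0.733; the vertex latitude is φ_max = arccos|n̂_z| ≈ 42.9°.

≈ 43°N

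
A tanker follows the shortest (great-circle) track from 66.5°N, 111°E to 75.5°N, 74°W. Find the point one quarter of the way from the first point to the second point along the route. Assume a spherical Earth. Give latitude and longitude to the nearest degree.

≈ 76°N, 112°E

From cos δ = sin φ₁ sin φ₂ + cos φ₁ cos φ₂ cos Δλ, the central angle is δ ≈ 0.663 rad (38.0°).
Interpolate at f = 1/4 with slerp weights a = sin((1−f)δ)/sin δ ≈ 0.775, b = sin(fδ)/sin δ ≈ 0.268.
p = a·p₁ + b·p₂ ≈ (-0.092, 0.224, 0.970); φ = arcsin(p_z) ≈ 75.98°, λ = atan2(p_y, p_x) ≈ 112.38°.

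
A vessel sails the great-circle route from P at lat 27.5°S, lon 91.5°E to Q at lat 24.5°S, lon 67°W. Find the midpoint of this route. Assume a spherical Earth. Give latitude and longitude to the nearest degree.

Write both endpoints as unit vectors p₁, p₂ with components (cos φ cos λ, cos φ sin λ, sin φ).
The central angle between the endpoints is δ = arccos(p₁·p₂) ≈ 2.165 rad (124.0°).
Interpolate at f = 1/2 with slerp weights a = sin((1−f)δ)/sin δ ≈ 1.065, b = sin(fδ)/sin δ ≈ 1.065.
p = a·p₁ + b·p₂ ≈ (0.354, 0.052, -0.934); φ = arcsin(p_z) ≈ -69.03°, λ = atan2(p_y, p_x) ≈ 8.40°.

≈ lat 69°S, lon 8°E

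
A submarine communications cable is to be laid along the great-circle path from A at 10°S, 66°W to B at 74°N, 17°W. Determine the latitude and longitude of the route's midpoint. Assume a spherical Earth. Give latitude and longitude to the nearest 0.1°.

≈ 33.6°N, 55.9°W

The haversine formula gives a central angle δ ≈ 1.560 rad (89.4°) between the endpoints.
Interpolate at f = 1/2 with slerp weights a = sin((1−f)δ)/sin δ ≈ 0.703, b = sin(fδ)/sin δ ≈ 0.703.
p = a·p₁ + b·p₂ ≈ (0.467, -0.689, 0.554); φ = arcsin(p_z) ≈ 33.63°, λ = atan2(p_y, p_x) ≈ -55.88°.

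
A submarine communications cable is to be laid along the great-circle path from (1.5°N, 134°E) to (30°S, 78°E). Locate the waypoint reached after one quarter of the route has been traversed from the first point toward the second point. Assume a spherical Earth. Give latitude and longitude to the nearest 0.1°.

From cos δ = sin φ₁ sin φ₂ + cos φ₁ cos φ₂ cos Δλ, the central angle is δ ≈ 1.080 rad (61.9°).
Interpolate at f = 1/4 with slerp weights a = sin((1−f)δ)/sin δ ≈ 0.821, b = sin(fδ)/sin δ ≈ 0.302.
p = a·p₁ + b·p₂ ≈ (-0.516, 0.847, -0.130); φ = arcsin(p_z) ≈ -7.45°, λ = atan2(p_y, p_x) ≈ 121.35°.

≈ (7.5°S, 121.3°E)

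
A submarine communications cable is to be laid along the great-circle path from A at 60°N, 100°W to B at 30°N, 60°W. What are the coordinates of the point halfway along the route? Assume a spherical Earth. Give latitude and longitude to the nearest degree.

Convert each endpoint to a unit vector on the sphere (x = cos φ cos λ, y = cos φ sin λ, z = sin φ).
The central angle between the endpoints is δ = arccos(p₁·p₂) ≈ 0.700 rad (40.1°).
Interpolate at f = 1/2 with slerp weights a = sin((1−f)δ)/sin δ ≈ 0.532, b = sin(fδ)/sin δ ≈ 0.532.
p = a·p₁ + b·p₂ ≈ (0.184, -0.661, 0.727); φ = arcsin(p_z) ≈ 46.65°, λ = atan2(p_y, p_x) ≈ -74.43°.

≈ 47°N, 74°W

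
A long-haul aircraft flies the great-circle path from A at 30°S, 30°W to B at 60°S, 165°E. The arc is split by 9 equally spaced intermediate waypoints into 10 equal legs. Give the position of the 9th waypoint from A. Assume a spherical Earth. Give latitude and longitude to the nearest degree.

≈ 69°S, 170°E

The haversine formula gives a central angle δ ≈ 1.556 rad (89.2°) between the endpoints.
Interpolate at f = 9/10 with slerp weights a = sin((1−f)δ)/sin δ ≈ 0.155, b = sin(fδ)/sin δ ≈ 0.986.
p = a·p₁ + b·p₂ ≈ (-0.360, 0.060, -0.931); φ = arcsin(p_z) ≈ -68.60°, λ = atan2(p_y, p_x) ≈ 170.46°.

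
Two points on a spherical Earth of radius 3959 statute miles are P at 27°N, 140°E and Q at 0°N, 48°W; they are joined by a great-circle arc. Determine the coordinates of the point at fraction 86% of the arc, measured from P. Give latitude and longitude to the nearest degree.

Write both endpoints as unit vectors p₁, p₂ with components (cos φ cos λ, cos φ sin λ, sin φ).
The central angle between the endpoints is δ = arccos(p₁·p₂) ≈ 2.652 rad (151.9°).
Interpolate at f = 0.86 with slerp weights a = sin((1−f)δ)/sin δ ≈ 0.771, b = sin(fδ)/sin δ ≈ 1.612.
p = a·p₁ + b·p₂ ≈ (0.553, -0.756, 0.350); φ = arcsin(p_z) ≈ 20.48°, λ = atan2(p_y, p_x) ≈ -53.86°.

≈ 20°N, 54°W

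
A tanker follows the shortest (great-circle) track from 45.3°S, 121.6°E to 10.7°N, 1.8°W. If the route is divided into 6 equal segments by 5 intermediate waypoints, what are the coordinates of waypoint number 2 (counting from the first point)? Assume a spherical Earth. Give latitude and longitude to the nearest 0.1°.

Convert each endpoint to a unit vector on the sphere (x = cos φ cos λ, y = cos φ sin λ, z = sin φ).
The central angle between the endpoints is δ = arccos(p₁·p₂) ≈ 2.109 rad (120.8°).
Interpolate at f = 2/6 with slerp weights a = sin((1−f)δ)/sin δ ≈ 1.149, b = sin(fδ)/sin δ ≈ 0.753.
p = a·p₁ + b·p₂ ≈ (0.316, 0.665, -0.677); φ = arcsin(p_z) ≈ -42.59°, λ = atan2(p_y, p_x) ≈ 64.58°.

≈ 42.6°S, 64.6°E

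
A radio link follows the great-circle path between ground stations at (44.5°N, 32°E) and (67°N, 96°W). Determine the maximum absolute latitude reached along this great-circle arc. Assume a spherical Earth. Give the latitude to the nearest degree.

The great circle lies in the plane with unit normal n̂ = (p₁ × p₂)/|p₁ × p₂|.
Here n̂_z ≈ -0.249; the vertex latitude is φ_max = arccos|n̂_z| ≈ 75.6°.
Check via Clairaut: cos φ_max = |cos φ₁| · sin C = cos(44.5°)·sin(20.5°) ≈ 0.249, again giving ≈ 75.6°.

≈ 76°N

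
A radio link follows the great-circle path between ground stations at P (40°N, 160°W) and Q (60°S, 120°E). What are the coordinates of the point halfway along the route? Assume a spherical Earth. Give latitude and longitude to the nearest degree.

The haversine formula gives a central angle δ ≈ 2.083 rad (119.4°) between the endpoints.
Interpolate at f = 1/2 with slerp weights a = sin((1−f)δ)/sin δ ≈ 0.990, b = sin(fδ)/sin δ ≈ 0.990.
p = a·p₁ + b·p₂ ≈ (-0.960, 0.169, -0.221); φ = arcsin(p_z) ≈ -12.77°, λ = atan2(p_y, p_x) ≈ 170.00°.

≈ (13°S, 170°E)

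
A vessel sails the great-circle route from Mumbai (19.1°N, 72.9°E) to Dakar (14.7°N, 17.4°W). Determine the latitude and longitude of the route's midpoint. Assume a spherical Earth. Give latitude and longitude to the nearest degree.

Write both endpoints as unit vectors p₁, p₂ with components (cos φ cos λ, cos φ sin λ, sin φ).
The central angle between the endpoints is δ = arccos(p₁·p₂) ≈ 1.492 rad (85.5°).
Interpolate at f = 1/2 with slerp weights a = sin((1−f)δ)/sin δ ≈ 0.681, b = sin(fδ)/sin δ ≈ 0.681.
p = a·p₁ + b·p₂ ≈ (0.818, 0.418, 0.396); φ = arcsin(p_z) ≈ 23.30°, λ = atan2(p_y, p_x) ≈ 27.08°.

≈ 23°N, 27°E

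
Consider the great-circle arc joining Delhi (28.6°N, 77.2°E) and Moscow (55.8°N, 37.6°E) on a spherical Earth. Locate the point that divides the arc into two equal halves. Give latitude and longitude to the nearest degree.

Convert each endpoint to a unit vector on the sphere (x = cos φ cos λ, y = cos φ sin λ, z = sin φ).
The central angle between the endpoints is δ = arccos(p₁·p₂) ≈ 0.682 rad (39.1°).
Interpolate at f = 1/2 with slerp weights a = sin((1−f)δ)/sin δ ≈ 0.531, b = sin(fδ)/sin δ ≈ 0.531.
p = a·p₁ + b·p₂ ≈ (0.339, 0.636, 0.693); φ = arcsin(p_z) ≈ 43.85°, λ = atan2(p_y, p_x) ≈ 61.92°.

≈ 44°N, 62°E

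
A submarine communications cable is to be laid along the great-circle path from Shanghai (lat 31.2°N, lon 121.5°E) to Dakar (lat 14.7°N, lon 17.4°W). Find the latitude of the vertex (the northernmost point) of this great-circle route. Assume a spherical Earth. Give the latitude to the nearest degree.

The great circle lies in the plane with unit normal n̂ = (p₁ × p₂)/|p₁ × p₂|.
Here n̂_z ≈ -0.625; the vertex latitude is φ_max = arccos|n̂_z| ≈ 51.3°.
Check via Clairaut: cos φ_max = |cos φ₁| · sin C = cos(31.2°)·sin(46.9°) ≈ 0.625, again giving ≈ 51.3°.

≈ 51°N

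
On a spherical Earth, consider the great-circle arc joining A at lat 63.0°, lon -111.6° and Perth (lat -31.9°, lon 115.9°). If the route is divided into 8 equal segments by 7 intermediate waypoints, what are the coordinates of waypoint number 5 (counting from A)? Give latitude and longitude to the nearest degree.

≈ lat 14°, lon 139°

Convert each endpoint to a unit vector on the sphere (x = cos φ cos λ, y = cos φ sin λ, z = sin φ).
The central angle between the endpoints is δ = arccos(p₁·p₂) ≈ 2.391 rad (137.0°).
Interpolate at f = 5/8 with slerp weights a = sin((1−f)δ)/sin δ ≈ 1.145, b = sin(fδ)/sin δ ≈ 1.462.
p = a·p₁ + b·p₂ ≈ (-0.733, 0.633, 0.248); φ = arcsin(p_z) ≈ 14.36°, λ = atan2(p_y, p_x) ≈ 139.21°.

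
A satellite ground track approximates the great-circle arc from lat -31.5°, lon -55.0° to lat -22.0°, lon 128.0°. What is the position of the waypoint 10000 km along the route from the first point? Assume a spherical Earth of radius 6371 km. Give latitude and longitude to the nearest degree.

Convert each endpoint to a unit vector on the sphere (x = cos φ cos λ, y = cos φ sin λ, z = sin φ).
The central angle between the endpoints is δ = arccos(p₁·p₂) ≈ 2.206 rad (126.4°). The total great-circle distance is δ·R ≈ 2.206 × 6371 ≈ 14058 km, so the target fraction is f = 10000/14058 ≈ 0.711.
Interpolate at f ≈ 0.711 with slerp weights a = sin((1−f)δ)/sin δ ≈ 0.739, b = sin(fδ)/sin δ ≈ 1.243.
p = a·p₁ + b·p₂ ≈ (-0.348, 0.392, -0.852); φ = arcsin(p_z) ≈ -58.40°, λ = atan2(p_y, p_x) ≈ 131.61°.

≈ lat -58°, lon 132°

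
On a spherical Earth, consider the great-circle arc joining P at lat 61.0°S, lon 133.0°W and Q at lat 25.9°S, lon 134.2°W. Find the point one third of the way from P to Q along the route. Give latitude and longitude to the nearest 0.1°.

≈ lat 49.3°S, lon 133.6°W

The haversine formula gives a central angle δ ≈ 0.613 rad (35.1°) between the endpoints.
Interpolate at f = 1/3 with slerp weights a = sin((1−f)δ)/sin δ ≈ 0.691, b = sin(fδ)/sin δ ≈ 0.353.
p = a·p₁ + b·p₂ ≈ (-0.450, -0.472, -0.758); φ = arcsin(p_z) ≈ -49.30°, λ = atan2(p_y, p_x) ≈ -133.58°.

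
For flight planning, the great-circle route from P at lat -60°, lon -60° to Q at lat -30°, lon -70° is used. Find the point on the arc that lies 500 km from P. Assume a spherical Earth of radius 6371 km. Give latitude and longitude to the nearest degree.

≈ lat -56°, lon -62°

Convert each endpoint to a unit vector on the sphere (x = cos φ cos λ, y = cos φ sin λ, z = sin φ).
The central angle between the endpoints is δ = arccos(p₁·p₂) ≈ 0.537 rad (30.7°). The total great-circle distance is δ·R ≈ 0.537 × 6371 ≈ 3419 km, so the target fraction is f = 500/3419 ≈ 0.146.
Interpolate at f ≈ 0.146 with slerp weights a = sin((1−f)δ)/sin δ ≈ 0.865, b = sin(fδ)/sin δ ≈ 0.153.
p = a·p₁ + b·p₂ ≈ (0.262, -0.499, -0.826); φ = arcsin(p_z) ≈ -55.68°, λ = atan2(p_y, p_x) ≈ -62.34°.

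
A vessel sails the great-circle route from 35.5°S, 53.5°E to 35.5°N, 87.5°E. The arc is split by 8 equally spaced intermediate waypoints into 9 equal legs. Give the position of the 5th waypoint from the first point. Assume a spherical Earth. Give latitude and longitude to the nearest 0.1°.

Convert each endpoint to a unit vector on the sphere (x = cos φ cos λ, y = cos φ sin λ, z = sin φ).
The central angle between the endpoints is δ = arccos(p₁·p₂) ≈ 1.357 rad (77.7°).
Interpolate at f = 5/9 with slerp weights a = sin((1−f)δ)/sin δ ≈ 0.580, b = sin(fδ)/sin δ ≈ 0.700.
p = a·p₁ + b·p₂ ≈ (0.306, 0.949, 0.070); φ = arcsin(p_z) ≈ 4.00°, λ = atan2(p_y, p_x) ≈ 72.14°.

≈ 4.0°N, 72.1°E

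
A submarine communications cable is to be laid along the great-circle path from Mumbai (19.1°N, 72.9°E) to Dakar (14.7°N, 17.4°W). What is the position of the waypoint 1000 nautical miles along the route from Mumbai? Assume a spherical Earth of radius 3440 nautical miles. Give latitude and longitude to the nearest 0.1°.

The haversine formula gives a central angle δ ≈ 1.492 rad (85.5°) between the endpoints. The total great-circle distance is δ·R ≈ 1.492 × 3440 ≈ 5134 nmi, so the target fraction is f = 1000/5134 ≈ 0.195.
Interpolate at f ≈ 0.195 with slerp weights a = sin((1−f)δ)/sin δ ≈ 0.936, b = sin(fδ)/sin δ ≈ 0.288.
p = a·p₁ + b·p₂ ≈ (0.525, 0.762, 0.379); φ = arcsin(p_z) ≈ 22.28°, λ = atan2(p_y, p_x) ≈ 55.41°.

≈ 22.3°N, 55.4°E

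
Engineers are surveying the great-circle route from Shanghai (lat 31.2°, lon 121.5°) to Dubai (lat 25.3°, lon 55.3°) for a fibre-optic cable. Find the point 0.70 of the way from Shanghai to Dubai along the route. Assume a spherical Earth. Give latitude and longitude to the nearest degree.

≈ lat 31°, lon 74°

The haversine formula gives a central angle δ ≈ 1.008 rad (57.8°) between the endpoints.
Interpolate at f = 0.70 with slerp weights a = sin((1−f)δ)/sin δ ≈ 0.352, b = sin(fδ)/sin δ ≈ 0.767.
p = a·p₁ + b·p₂ ≈ (0.237, 0.827, 0.510); φ = arcsin(p_z) ≈ 30.67°, λ = atan2(p_y, p_x) ≈ 73.99°.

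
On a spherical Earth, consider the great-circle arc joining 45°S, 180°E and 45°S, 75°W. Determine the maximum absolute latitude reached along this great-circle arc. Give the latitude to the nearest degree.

The great circle lies in the plane with unit normal n̂ = (p₁ × p₂)/|p₁ × p₂|.
Here n̂_z ≈ +0.520; the vertex latitude is φ_max = arccos|n̂_z| ≈ 58.7°.

≈ 59°S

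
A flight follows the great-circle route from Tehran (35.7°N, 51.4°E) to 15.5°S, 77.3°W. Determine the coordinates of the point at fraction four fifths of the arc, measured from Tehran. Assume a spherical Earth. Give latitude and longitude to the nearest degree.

≈ 0°N, 56°W

Write both endpoints as unit vectors p₁, p₂ with components (cos φ cos λ, cos φ sin λ, sin φ).
The central angle between the endpoints is δ = arccos(p₁·p₂) ≈ 2.272 rad (130.2°).
Interpolate at f = 4/5 with slerp weights a = sin((1−f)δ)/sin δ ≈ 0.575, b = sin(fδ)/sin δ ≈ 1.269.
p = a·p₁ + b·p₂ ≈ (0.560, -0.829, -0.004); φ = arcsin(p_z) ≈ -0.22°, λ = atan2(p_y, p_x) ≈ -55.95°.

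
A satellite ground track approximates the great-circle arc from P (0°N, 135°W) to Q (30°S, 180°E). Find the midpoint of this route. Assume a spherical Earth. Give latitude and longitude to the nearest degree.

From cos δ = sin φ₁ sin φ₂ + cos φ₁ cos φ₂ cos Δλ, the central angle is δ ≈ 0.912 rad (52.2°).
Interpolate at f = 1/2 with slerp weights a = sin((1−f)δ)/sin δ ≈ 0.557, b = sin(fδ)/sin δ ≈ 0.557.
p = a·p₁ + b·p₂ ≈ (-0.876, -0.394, -0.278); φ = arcsin(p_z) ≈ -16.17°, λ = atan2(p_y, p_x) ≈ -155.80°.

≈ (16°S, 156°W)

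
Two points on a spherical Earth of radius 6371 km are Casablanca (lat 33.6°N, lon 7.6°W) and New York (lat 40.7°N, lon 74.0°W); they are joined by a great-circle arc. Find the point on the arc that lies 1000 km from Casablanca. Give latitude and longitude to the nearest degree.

Write both endpoints as unit vectors p₁, p₂ with components (cos φ cos λ, cos φ sin λ, sin φ).
The central angle between the endpoints is δ = arccos(p₁·p₂) ≈ 0.910 rad (52.1°). The total great-circle distance is δ·R ≈ 0.910 × 6371 ≈ 5798 km, so the target fraction is f = 1000/5798 ≈ 0.172.
Interpolate at f ≈ 0.172 with slerp weights a = sin((1−f)δ)/sin δ ≈ 0.866, b = sin(fδ)/sin δ ≈ 0.198.
p = a·p₁ + b·p₂ ≈ (0.757, -0.240, 0.608); φ = arcsin(p_z) ≈ 37.48°, λ = atan2(p_y, p_x) ≈ -17.58°.

≈ lat 37°N, lon 18°W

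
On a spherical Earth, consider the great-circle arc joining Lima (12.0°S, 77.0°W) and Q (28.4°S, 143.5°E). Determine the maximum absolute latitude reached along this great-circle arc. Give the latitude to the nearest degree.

The great circle lies in the plane with unit normal n̂ = (p₁ × p₂)/|p₁ × p₂|.
Here n̂_z ≈ -0.672; the vertex latitude is φ_max = arccos|n̂_z| ≈ 47.8°.
Check via Clairaut: cos φ_max = |cos φ₁| · sin C = cos(12.0°)·sin(136.6°) ≈ 0.672, again giving ≈ 47.8°.

≈ 48°S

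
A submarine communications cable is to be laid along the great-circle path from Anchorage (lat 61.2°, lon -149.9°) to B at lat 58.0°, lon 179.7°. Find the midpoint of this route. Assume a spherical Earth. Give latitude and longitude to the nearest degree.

≈ lat 60°, lon -166°

From cos δ = sin φ₁ sin φ₂ + cos φ₁ cos φ₂ cos Δλ, the central angle is δ ≈ 0.272 rad (15.6°).
Interpolate at f = 1/2 with slerp weights a = sin((1−f)δ)/sin δ ≈ 0.505, b = sin(fδ)/sin δ ≈ 0.505.
p = a·p₁ + b·p₂ ≈ (-0.478, -0.121, 0.870); φ = arcsin(p_z) ≈ 60.48°, λ = atan2(p_y, p_x) ≈ -165.84°.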